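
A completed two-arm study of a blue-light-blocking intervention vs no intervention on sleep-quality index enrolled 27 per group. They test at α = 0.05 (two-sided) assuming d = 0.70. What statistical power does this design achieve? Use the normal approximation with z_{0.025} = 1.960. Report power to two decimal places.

For two equal groups, power = Φ(d·√(n/2) − z_{α/2}).
d·√(n/2) = 0.70 × √(27/2) = 0.70 × 3.674 = 2.572.
z_β = 2.572 − 1.960 = 0.612.
Power = Φ(0.612) = 0.730.

power ≈ 0.73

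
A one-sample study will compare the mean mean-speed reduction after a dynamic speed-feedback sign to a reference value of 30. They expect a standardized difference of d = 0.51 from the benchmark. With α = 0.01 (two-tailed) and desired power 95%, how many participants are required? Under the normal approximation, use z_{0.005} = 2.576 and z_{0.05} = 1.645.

n = 69

For a one-sample test: n = ((z_{α/2} + z_β) / d)².
z_{α/2} + z_β = 2.576 + 1.645 = 4.221.
n = (4.221 / 0.51)² = 8.276² = 68.50.
Round up.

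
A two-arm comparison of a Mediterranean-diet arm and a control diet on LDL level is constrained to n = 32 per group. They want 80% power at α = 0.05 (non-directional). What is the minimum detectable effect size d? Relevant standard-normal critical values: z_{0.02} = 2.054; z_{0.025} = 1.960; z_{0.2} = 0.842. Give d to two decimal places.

d_min ≈ 0.70

For two independent groups of n = 32 each: d_min = (z_{α/2} + z_β)·√(2/n).
z-sum = 1.960 + 0.842 = 2.802.
d_min = 2.802 × √(2/32) = 2.802 × 0.2500 = 0.701.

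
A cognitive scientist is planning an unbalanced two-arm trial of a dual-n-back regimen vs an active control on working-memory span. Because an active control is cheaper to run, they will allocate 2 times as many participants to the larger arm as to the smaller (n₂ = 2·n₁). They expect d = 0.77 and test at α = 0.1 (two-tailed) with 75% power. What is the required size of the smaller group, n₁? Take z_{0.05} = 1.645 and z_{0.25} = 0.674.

With allocation ratio k = n₂/n₁ = 2, Var(x̄₁−x̄₂) = σ²(1/n₁ + 1/(k·n₁)) = σ²·(k+1)/(k·n₁).
So n₁ = (1 + 1/k)·((z_{α/2} + z_β)/d)² = 1.500 × (2.319/0.77)².
n₁ = 1.500 × 9.07 = 13.6.
Round up: n₁ = 14, giving n₂ = 2 × 14 = 28.

n₁ = 14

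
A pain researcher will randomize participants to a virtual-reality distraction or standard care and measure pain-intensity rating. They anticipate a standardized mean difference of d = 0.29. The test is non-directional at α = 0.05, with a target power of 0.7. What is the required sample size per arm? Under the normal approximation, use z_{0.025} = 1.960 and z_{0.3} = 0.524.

For two independent groups with equal n: n = 2·((z_{α/2} + z_β) / d)².
z_{α/2} + z_β = 1.960 + 0.524 = 2.484.
n = 2 × (2.484 / 0.29)² = 2 × 8.566² = 2 × 73.37 = 146.7.
Round up to the next whole participant.

n = 147 per group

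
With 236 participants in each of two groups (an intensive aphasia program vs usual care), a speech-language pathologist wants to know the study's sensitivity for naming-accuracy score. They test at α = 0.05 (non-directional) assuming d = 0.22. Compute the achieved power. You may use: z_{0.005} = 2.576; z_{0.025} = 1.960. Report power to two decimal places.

power ≈ 0.67

For two equal groups, power = Φ(d·√(n/2) − z_{α/2}).
d·√(n/2) = 0.22 × √(236/2) = 0.22 × 10.863 = 2.390.
z_β = 2.390 − 1.960 = 0.430.
Power = Φ(0.430) = 0.666.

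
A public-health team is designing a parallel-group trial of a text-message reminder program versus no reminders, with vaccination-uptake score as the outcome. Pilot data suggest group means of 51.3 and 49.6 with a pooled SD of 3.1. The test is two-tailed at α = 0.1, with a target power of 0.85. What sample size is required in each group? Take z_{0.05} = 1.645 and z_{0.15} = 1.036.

n = 48 per group

Cohen's d = |M₁ − M₂| / SD_pooled = |51.3 − 49.6| / 3.1 = 1.7 / 3.1 = 0.548.
For two independent groups with equal n: n = 2·((z_{α/2} + z_β) / d)².
z_{α/2} + z_β = 1.645 + 1.036 = 2.681.
n = 2 × (2.681 / 0.548)² = 2 × 4.892² = 2 × 23.93 = 47.9.
Round up to the next whole participant.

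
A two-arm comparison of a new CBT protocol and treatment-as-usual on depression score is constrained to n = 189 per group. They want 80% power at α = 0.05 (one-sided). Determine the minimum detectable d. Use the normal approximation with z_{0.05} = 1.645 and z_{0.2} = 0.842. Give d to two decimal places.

d_min ≈ 0.26

For two independent groups of n = 189 each: d_min = (z_{α} + z_β)·√(2/n).
z-sum = 1.645 + 0.842 = 2.487.
d_min = 2.487 × √(2/189) = 2.487 × 0.1029 = 0.256.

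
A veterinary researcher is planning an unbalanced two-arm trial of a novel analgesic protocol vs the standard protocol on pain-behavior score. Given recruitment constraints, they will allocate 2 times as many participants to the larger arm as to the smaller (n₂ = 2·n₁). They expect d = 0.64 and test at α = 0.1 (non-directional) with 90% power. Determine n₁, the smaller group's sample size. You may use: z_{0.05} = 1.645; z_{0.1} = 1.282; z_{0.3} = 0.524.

n₁ = 32

With allocation ratio k = n₂/n₁ = 2, Var(x̄₁−x̄₂) = σ²(1/n₁ + 1/(k·n₁)) = σ²·(k+1)/(k·n₁).
So n₁ = (1 + 1/k)·((z_{α/2} + z_β)/d)² = 1.500 × (2.927/0.64)².
n₁ = 1.500 × 20.92 = 31.4.
Round up: n₁ = 32, giving n₂ = 2 × 32 = 64.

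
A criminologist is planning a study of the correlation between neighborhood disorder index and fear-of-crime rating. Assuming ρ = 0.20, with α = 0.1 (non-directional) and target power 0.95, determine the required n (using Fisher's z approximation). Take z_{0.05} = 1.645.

Fisher's z: C = ½·ln((1+r)/(1−r)) = ½·ln(1.5000) = 0.2027.
n = ((z_{α/2} + z_β)/C)² + 3.
(1.645 + 1.645) / 0.2027 = 3.290 / 0.2027 = 16.231.
n = 16.231² + 3 = 263.44 + 3 = 266.4.
Round up.

n = 267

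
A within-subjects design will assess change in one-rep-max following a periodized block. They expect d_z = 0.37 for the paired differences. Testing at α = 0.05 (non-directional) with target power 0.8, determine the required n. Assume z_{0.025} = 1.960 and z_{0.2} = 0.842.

n = 58 pairs

For a paired (one-sample on differences) test: n = ((z_{α/2} + z_β) / d)².
z_{α/2} + z_β = 1.960 + 0.842 = 2.802.
n = (2.802 / 0.37)² = 7.573² = 57.35.
Round up.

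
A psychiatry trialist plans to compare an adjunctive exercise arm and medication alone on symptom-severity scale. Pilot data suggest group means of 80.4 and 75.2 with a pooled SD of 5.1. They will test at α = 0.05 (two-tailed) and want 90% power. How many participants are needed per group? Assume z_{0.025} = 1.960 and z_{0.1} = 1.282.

n = 21 per group

Cohen's d = |M₁ − M₂| / SD_pooled = |80.4 − 75.2| / 5.1 = 5.2 / 5.1 = 1.020.
For two independent groups with equal n: n = 2·((z_{α/2} + z_β) / d)².
z_{α/2} + z_β = 1.960 + 1.282 = 3.242.
n = 2 × (3.242 / 1.020)² = 2 × 3.178² = 2 × 10.10 = 20.2.
Round up to the next whole participant.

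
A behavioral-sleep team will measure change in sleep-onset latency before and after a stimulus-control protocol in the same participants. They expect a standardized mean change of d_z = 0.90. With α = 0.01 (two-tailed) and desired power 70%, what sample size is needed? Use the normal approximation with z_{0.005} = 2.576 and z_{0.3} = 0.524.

n = 12 pairs

For a paired (one-sample on differences) test: n = ((z_{α/2} + z_β) / d)².
z_{α/2} + z_β = 2.576 + 0.524 = 3.100.
n = (3.100 / 0.90)² = 3.444² = 11.86.
Round up.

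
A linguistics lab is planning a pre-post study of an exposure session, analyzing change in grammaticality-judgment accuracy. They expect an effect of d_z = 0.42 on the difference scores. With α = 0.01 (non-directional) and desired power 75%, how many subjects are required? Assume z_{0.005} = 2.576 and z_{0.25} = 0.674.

For a paired (one-sample on differences) test: n = ((z_{α/2} + z_β) / d)².
z_{α/2} + z_β = 2.576 + 0.674 = 3.250.
n = (3.250 / 0.42)² = 7.738² = 59.88.
Round up.

n = 60 pairs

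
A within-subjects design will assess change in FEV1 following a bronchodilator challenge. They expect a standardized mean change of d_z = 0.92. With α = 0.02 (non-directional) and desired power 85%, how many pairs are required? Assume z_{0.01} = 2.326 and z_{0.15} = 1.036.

n = 14 pairs

For a paired (one-sample on differences) test: n = ((z_{α/2} + z_β) / d)².
z_{α/2} + z_β = 2.326 + 1.036 = 3.362.
n = (3.362 / 0.92)² = 3.654² = 13.35.
Round up.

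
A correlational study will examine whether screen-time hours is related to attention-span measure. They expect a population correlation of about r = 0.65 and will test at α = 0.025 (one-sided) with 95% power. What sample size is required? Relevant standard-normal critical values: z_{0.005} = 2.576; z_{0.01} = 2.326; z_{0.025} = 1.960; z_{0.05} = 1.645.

n = 25

Fisher's z: C = ½·ln((1+r)/(1−r)) = ½·ln(4.7143) = 0.7753.
n = ((z_{α} + z_β)/C)² + 3.
(1.960 + 1.645) / 0.7753 = 3.605 / 0.7753 = 4.650.
n = 4.650² + 3 = 21.62 + 3 = 24.6.
Round up.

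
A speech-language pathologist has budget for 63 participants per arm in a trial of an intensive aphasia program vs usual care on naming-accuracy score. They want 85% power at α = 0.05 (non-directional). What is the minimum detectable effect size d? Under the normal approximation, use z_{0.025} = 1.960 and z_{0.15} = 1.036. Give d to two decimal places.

d_min ≈ 0.53

For two independent groups of n = 63 each: d_min = (z_{α/2} + z_β)·√(2/n).
z-sum = 1.960 + 1.036 = 2.996.
d_min = 2.996 × √(2/63) = 2.996 × 0.1782 = 0.534.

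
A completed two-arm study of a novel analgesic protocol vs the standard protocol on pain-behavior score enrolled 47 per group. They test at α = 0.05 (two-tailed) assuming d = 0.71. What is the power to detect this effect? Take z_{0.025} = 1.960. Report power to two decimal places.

For two equal groups, power = Φ(d·√(n/2) − z_{α/2}).
d·√(n/2) = 0.71 × √(47/2) = 0.71 × 4.848 = 3.442.
z_β = 3.442 − 1.960 = 1.482.
Power = Φ(1.482) = 0.931.

power ≈ 0.93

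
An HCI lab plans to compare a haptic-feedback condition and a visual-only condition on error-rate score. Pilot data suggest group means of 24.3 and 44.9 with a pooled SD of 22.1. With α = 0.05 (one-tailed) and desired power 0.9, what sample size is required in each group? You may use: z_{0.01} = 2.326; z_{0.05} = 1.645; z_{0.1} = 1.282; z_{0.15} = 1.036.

n = 20 per group

Cohen's d = |M₁ − M₂| / SD_pooled = |24.3 − 44.9| / 22.1 = 20.6 / 22.1 = 0.932.
For two independent groups with equal n: n = 2·((z_{α} + z_β) / d)².
z_{α} + z_β = 1.645 + 1.282 = 2.927.
n = 2 × (2.927 / 0.932)² = 2 × 3.141² = 2 × 9.86 = 19.7.
Round up to the next whole participant.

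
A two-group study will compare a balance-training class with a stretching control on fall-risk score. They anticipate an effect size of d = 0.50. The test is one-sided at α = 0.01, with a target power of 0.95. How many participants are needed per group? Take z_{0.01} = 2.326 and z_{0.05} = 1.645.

n = 127 per group

For two independent groups with equal n: n = 2·((z_{α} + z_β) / d)².
z_{α} + z_β = 2.326 + 1.645 = 3.971.
n = 2 × (3.971 / 0.50)² = 2 × 7.942² = 2 × 63.08 = 126.2.
Round up to the next whole participant.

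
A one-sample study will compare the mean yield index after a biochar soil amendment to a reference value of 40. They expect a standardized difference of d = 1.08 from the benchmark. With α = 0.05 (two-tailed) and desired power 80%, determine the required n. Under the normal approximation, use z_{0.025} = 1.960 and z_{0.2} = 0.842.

For a one-sample test: n = ((z_{α/2} + z_β) / d)².
z_{α/2} + z_β = 1.960 + 0.842 = 2.802.
n = (2.802 / 1.08)² = 2.594² = 6.73.
Round up.

n = 7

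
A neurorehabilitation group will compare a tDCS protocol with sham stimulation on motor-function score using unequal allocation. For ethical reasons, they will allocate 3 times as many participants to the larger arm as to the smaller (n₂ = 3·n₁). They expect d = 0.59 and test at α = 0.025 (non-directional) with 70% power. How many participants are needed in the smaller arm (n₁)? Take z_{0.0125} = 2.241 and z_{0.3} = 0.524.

With allocation ratio k = n₂/n₁ = 3, Var(x̄₁−x̄₂) = σ²(1/n₁ + 1/(k·n₁)) = σ²·(k+1)/(k·n₁).
So n₁ = (1 + 1/k)·((z_{α/2} + z_β)/d)² = 1.333 × (2.765/0.59)².
n₁ = 1.333 × 21.96 = 29.3.
Round up: n₁ = 30, giving n₂ = 3 × 30 = 90.

n₁ = 30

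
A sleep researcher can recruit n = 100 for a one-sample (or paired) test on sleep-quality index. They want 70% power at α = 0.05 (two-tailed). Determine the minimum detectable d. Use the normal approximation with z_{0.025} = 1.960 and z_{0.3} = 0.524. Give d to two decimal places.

For a single sample (or paired design) of n = 100: d_min = (z_{α/2} + z_β)/√n.
z-sum = 1.960 + 0.524 = 2.484.
d_min = 2.484 / √100 = 2.484 / 10.000 = 0.248.

d_min ≈ 0.25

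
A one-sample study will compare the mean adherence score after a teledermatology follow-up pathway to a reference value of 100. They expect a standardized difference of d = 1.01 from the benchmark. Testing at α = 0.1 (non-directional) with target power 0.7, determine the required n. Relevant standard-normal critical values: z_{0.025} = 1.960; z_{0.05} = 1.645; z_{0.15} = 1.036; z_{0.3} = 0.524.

n = 5

For a one-sample test: n = ((z_{α/2} + z_β) / d)².
z_{α/2} + z_β = 1.645 + 0.524 = 2.169.
n = (2.169 / 1.01)² = 2.148² = 4.61.
Round up.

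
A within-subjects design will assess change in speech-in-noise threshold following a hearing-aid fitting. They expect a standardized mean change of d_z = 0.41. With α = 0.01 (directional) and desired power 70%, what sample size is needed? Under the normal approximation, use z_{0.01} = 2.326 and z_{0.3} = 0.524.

For a paired (one-sample on differences) test: n = ((z_{α} + z_β) / d)².
z_{α} + z_β = 2.326 + 0.524 = 2.850.
n = (2.850 / 0.41)² = 6.951² = 48.32.
Round up.

n = 49 pairs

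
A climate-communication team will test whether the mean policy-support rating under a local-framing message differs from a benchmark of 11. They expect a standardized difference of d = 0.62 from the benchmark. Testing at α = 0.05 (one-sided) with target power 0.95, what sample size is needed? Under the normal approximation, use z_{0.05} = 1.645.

For a one-sample test: n = ((z_{α} + z_β) / d)².
z_{α} + z_β = 1.645 + 1.645 = 3.290.
n = (3.290 / 0.62)² = 5.306² = 28.16.
Round up.

n = 29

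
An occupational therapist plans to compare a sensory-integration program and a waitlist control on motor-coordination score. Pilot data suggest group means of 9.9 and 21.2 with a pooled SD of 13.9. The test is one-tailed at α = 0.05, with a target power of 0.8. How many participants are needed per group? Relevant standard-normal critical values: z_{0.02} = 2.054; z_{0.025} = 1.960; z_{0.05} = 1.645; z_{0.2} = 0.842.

n = 19 per group

Cohen's d = |M₁ − M₂| / SD_pooled = |9.9 − 21.2| / 13.9 = 11.3 / 13.9 = 0.813.
For two independent groups with equal n: n = 2·((z_{α} + z_β) / d)².
z_{α} + z_β = 1.645 + 0.842 = 2.487.
n = 2 × (2.487 / 0.813)² = 2 × 3.059² = 2 × 9.36 = 18.7.
Round up to the next whole participant.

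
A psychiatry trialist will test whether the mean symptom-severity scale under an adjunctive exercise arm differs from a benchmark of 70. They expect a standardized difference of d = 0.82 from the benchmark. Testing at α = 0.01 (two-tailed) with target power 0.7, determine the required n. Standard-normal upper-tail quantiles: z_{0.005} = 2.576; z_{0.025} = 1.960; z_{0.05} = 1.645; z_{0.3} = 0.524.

For a one-sample test: n = ((z_{α/2} + z_β) / d)².
z_{α/2} + z_β = 2.576 + 0.524 = 3.100.
n = (3.100 / 0.82)² = 3.780² = 14.29.
Round up.

n = 15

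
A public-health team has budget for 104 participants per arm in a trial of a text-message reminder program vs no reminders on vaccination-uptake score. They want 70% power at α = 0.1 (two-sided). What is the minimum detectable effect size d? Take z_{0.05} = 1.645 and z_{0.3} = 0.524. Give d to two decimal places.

d_min ≈ 0.30

For two independent groups of n = 104 each: d_min = (z_{α/2} + z_β)·√(2/n).
z-sum = 1.645 + 0.524 = 2.169.
d_min = 2.169 × √(2/104) = 2.169 × 0.1387 = 0.301.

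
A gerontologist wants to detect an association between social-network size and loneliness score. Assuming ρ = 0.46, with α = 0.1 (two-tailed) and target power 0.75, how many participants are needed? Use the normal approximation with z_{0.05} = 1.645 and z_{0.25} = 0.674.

Fisher's z: C = ½·ln((1+r)/(1−r)) = ½·ln(2.7037) = 0.4973.
n = ((z_{α/2} + z_β)/C)² + 3.
(1.645 + 0.674) / 0.4973 = 2.319 / 0.4973 = 4.663.
n = 4.663² + 3 = 21.75 + 3 = 24.7.
Round up.

n = 25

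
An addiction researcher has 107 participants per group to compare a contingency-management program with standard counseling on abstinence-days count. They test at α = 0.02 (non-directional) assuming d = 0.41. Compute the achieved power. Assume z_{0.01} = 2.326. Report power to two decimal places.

power ≈ 0.75

For two equal groups, power = Φ(d·√(n/2) − z_{α/2}).
d·√(n/2) = 0.41 × √(107/2) = 0.41 × 7.314 = 2.999.
z_β = 2.999 − 2.326 = 0.673.
Power = Φ(0.673) = 0.749.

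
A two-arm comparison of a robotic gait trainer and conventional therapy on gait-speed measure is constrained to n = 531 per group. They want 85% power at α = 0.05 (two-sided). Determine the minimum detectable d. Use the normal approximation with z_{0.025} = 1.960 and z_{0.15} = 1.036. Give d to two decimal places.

For two independent groups of n = 531 each: d_min = (z_{α/2} + z_β)·√(2/n).
z-sum = 1.960 + 1.036 = 2.996.
d_min = 2.996 × √(2/531) = 2.996 × 0.0614 = 0.184.

d_min ≈ 0.18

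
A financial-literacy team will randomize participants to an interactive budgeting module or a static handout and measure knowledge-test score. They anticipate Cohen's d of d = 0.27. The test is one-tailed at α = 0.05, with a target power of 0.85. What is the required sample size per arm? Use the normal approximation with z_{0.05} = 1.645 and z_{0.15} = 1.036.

For two independent groups with equal n: n = 2·((z_{α} + z_β) / d)².
z_{α} + z_β = 1.645 + 1.036 = 2.681.
n = 2 × (2.681 / 0.27)² = 2 × 9.930² = 2 × 98.60 = 197.2.
Round up to the next whole participant.

n = 198 per group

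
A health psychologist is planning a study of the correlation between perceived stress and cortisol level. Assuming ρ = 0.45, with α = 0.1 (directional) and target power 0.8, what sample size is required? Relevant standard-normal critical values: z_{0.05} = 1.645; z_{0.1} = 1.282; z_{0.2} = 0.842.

Fisher's z: C = ½·ln((1+r)/(1−r)) = ½·ln(2.6364) = 0.4847.
n = ((z_{α} + z_β)/C)² + 3.
(1.282 + 0.842) / 0.4847 = 2.124 / 0.4847 = 4.382.
n = 4.382² + 3 = 19.20 + 3 = 22.2.
Round up.

n = 23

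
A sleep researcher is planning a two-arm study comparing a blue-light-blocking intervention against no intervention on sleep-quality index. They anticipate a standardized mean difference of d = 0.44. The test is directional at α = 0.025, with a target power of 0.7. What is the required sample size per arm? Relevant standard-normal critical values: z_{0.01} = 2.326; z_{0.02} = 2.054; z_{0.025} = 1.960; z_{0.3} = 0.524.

For two independent groups with equal n: n = 2·((z_{α} + z_β) / d)².
z_{α} + z_β = 1.960 + 0.524 = 2.484.
n = 2 × (2.484 / 0.44)² = 2 × 5.645² = 2 × 31.87 = 63.7.
Round up to the next whole participant.

n = 64 per group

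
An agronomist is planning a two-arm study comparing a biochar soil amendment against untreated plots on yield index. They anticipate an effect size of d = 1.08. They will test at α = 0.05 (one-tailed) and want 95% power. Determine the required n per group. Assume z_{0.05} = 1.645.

For two independent groups with equal n: n = 2·((z_{α} + z_β) / d)².
z_{α} + z_β = 1.645 + 1.645 = 3.290.
n = 2 × (3.290 / 1.08)² = 2 × 3.046² = 2 × 9.28 = 18.6.
Round up to the next whole participant.

n = 19 per group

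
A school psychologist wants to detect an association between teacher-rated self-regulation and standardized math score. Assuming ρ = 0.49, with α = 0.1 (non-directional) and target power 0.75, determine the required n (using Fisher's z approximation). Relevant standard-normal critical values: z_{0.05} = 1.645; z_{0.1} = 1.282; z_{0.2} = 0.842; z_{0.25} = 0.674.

n = 22

Fisher's z: C = ½·ln((1+r)/(1−r)) = ½·ln(2.9216) = 0.5361.
n = ((z_{α/2} + z_β)/C)² + 3.
(1.645 + 0.674) / 0.5361 = 2.319 / 0.5361 = 4.326.
n = 4.326² + 3 = 18.71 + 3 = 21.7.
Round up.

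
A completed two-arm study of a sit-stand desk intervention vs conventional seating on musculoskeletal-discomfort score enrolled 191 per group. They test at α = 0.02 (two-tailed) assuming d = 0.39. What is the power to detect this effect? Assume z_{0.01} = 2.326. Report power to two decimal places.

For two equal groups, power = Φ(d·√(n/2) − z_{α/2}).
d·√(n/2) = 0.39 × √(191/2) = 0.39 × 9.772 = 3.811.
z_β = 3.811 − 2.326 = 1.485.
Power = Φ(1.485) = 0.931.

power ≈ 0.93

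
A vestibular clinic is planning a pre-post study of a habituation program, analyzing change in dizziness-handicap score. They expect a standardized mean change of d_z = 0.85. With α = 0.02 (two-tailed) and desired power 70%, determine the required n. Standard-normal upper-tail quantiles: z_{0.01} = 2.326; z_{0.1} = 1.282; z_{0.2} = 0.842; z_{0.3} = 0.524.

n = 12 pairs

For a paired (one-sample on differences) test: n = ((z_{α/2} + z_β) / d)².
z_{α/2} + z_β = 2.326 + 0.524 = 2.850.
n = (2.850 / 0.85)² = 3.353² = 11.24.
Round up.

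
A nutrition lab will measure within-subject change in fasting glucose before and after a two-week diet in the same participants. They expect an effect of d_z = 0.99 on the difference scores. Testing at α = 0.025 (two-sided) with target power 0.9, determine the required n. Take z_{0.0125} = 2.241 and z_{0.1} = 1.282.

n = 13 pairs

For a paired (one-sample on differences) test: n = ((z_{α/2} + z_β) / d)².
z_{α/2} + z_β = 2.241 + 1.282 = 3.523.
n = (3.523 / 0.99)² = 3.559² = 12.66.
Round up.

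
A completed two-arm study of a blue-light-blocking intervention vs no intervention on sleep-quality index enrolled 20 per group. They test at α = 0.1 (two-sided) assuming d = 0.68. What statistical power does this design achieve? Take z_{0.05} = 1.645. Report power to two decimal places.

For two equal groups, power = Φ(d·√(n/2) − z_{α/2}).
d·√(n/2) = 0.68 × √(20/2) = 0.68 × 3.162 = 2.150.
z_β = 2.150 − 1.645 = 0.505.
Power = Φ(0.505) = 0.693.

power ≈ 0.69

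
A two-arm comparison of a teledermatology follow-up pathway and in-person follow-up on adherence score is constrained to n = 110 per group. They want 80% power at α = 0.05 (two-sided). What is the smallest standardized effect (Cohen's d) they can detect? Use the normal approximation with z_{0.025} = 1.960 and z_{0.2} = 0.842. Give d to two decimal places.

d_min ≈ 0.38

For two independent groups of n = 110 each: d_min = (z_{α/2} + z_β)·√(2/n).
z-sum = 1.960 + 0.842 = 2.802.
d_min = 2.802 × √(2/110) = 2.802 × 0.1348 = 0.378.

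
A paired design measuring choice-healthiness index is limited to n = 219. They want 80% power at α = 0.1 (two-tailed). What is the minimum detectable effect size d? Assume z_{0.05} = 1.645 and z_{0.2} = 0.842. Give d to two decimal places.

For a single sample (or paired design) of n = 219: d_min = (z_{α/2} + z_β)/√n.
z-sum = 1.645 + 0.842 = 2.487.
d_min = 2.487 / √219 = 2.487 / 14.799 = 0.168.

d_min ≈ 0.17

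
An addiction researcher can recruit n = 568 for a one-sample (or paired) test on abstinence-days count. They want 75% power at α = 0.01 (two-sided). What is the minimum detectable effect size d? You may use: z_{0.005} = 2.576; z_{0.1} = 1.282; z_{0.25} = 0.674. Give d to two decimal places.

d_min ≈ 0.14

For a single sample (or paired design) of n = 568: d_min = (z_{α/2} + z_β)/√n.
z-sum = 2.576 + 0.674 = 3.250.
d_min = 3.250 / √568 = 3.250 / 23.833 = 0.136.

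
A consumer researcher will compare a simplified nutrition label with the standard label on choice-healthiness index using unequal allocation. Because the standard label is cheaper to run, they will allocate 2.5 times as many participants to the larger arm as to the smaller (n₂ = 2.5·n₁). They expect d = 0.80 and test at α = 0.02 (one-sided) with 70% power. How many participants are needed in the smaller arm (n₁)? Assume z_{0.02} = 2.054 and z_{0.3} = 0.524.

n₁ = 15

With allocation ratio k = n₂/n₁ = 2.5, Var(x̄₁−x̄₂) = σ²(1/n₁ + 1/(k·n₁)) = σ²·(k+1)/(k·n₁).
So n₁ = (1 + 1/k)·((z_{α} + z_β)/d)² = 1.400 × (2.578/0.80)².
n₁ = 1.400 × 10.38 = 14.5.
Round up: n₁ = 15, giving n₂ = ⌈2.5 × 15⌉ = ⌈37.5⌉ = 38.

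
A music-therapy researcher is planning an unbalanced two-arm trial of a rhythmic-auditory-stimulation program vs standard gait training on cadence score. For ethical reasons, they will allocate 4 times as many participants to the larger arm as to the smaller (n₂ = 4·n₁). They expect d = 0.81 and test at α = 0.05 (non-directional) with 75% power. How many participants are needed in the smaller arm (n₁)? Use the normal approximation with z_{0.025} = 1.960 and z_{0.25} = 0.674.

With allocation ratio k = n₂/n₁ = 4, Var(x̄₁−x̄₂) = σ²(1/n₁ + 1/(k·n₁)) = σ²·(k+1)/(k·n₁).
So n₁ = (1 + 1/k)·((z_{α/2} + z_β)/d)² = 1.250 × (2.634/0.81)².
n₁ = 1.250 × 10.57 = 13.2.
Round up: n₁ = 14, giving n₂ = 4 × 14 = 56.

n₁ = 14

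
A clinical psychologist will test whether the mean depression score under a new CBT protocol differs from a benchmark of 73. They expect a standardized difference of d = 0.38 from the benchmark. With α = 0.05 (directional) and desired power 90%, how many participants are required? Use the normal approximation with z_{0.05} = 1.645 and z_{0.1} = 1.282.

n = 60

For a one-sample test: n = ((z_{α} + z_β) / d)².
z_{α} + z_β = 1.645 + 1.282 = 2.927.
n = (2.927 / 0.38)² = 7.703² = 59.33.
Round up.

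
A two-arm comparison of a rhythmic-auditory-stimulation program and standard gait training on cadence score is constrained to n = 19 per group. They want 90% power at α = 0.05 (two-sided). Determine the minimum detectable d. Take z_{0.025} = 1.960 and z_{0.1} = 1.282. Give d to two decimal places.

For two independent groups of n = 19 each: d_min = (z_{α/2} + z_β)·√(2/n).
z-sum = 1.960 + 1.282 = 3.242.
d_min = 3.242 × √(2/19) = 3.242 × 0.3244 = 1.052.

d_min ≈ 1.05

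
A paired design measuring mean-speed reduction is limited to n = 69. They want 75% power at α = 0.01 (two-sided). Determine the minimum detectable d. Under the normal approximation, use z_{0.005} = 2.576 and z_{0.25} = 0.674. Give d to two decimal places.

d_min ≈ 0.39

For a single sample (or paired design) of n = 69: d_min = (z_{α/2} + z_β)/√n.
z-sum = 2.576 + 0.674 = 3.250.
d_min = 3.250 / √69 = 3.250 / 8.307 = 0.391.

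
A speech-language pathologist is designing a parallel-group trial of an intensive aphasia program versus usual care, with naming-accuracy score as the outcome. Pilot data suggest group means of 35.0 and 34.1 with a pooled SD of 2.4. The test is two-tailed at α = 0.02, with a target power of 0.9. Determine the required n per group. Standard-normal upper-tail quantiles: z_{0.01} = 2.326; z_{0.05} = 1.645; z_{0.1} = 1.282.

Cohen's d = |M₁ − M₂| / SD_pooled = |35.0 − 34.1| / 2.4 = 0.9 / 2.4 = 0.375.
For two independent groups with equal n: n = 2·((z_{α/2} + z_β) / d)².
z_{α/2} + z_β = 2.326 + 1.282 = 3.608.
n = 2 × (3.608 / 0.375)² = 2 × 9.621² = 2 × 92.57 = 185.1.
Round up to the next whole participant.

n = 186 per group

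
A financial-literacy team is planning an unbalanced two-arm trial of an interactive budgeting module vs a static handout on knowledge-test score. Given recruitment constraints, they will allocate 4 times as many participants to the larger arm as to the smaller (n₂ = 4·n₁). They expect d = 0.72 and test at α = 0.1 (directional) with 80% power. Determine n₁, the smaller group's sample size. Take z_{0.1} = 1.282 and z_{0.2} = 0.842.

With allocation ratio k = n₂/n₁ = 4, Var(x̄₁−x̄₂) = σ²(1/n₁ + 1/(k·n₁)) = σ²·(k+1)/(k·n₁).
So n₁ = (1 + 1/k)·((z_{α} + z_β)/d)² = 1.250 × (2.124/0.72)².
n₁ = 1.250 × 8.70 = 10.9.
Round up: n₁ = 11, giving n₂ = 4 × 11 = 44.

n₁ = 11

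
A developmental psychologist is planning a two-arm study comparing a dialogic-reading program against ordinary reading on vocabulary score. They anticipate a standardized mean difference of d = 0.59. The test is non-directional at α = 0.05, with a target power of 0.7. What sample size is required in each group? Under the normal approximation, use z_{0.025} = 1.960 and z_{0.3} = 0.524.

For two independent groups with equal n: n = 2·((z_{α/2} + z_β) / d)².
z_{α/2} + z_β = 1.960 + 0.524 = 2.484.
n = 2 × (2.484 / 0.59)² = 2 × 4.210² = 2 × 17.73 = 35.5.
Round up to the next whole participant.

n = 36 per group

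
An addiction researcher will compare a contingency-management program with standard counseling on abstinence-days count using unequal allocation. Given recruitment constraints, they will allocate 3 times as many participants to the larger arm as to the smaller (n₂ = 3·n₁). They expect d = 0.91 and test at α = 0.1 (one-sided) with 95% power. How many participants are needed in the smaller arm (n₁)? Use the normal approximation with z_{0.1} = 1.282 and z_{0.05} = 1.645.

n₁ = 14

With allocation ratio k = n₂/n₁ = 3, Var(x̄₁−x̄₂) = σ²(1/n₁ + 1/(k·n₁)) = σ²·(k+1)/(k·n₁).
So n₁ = (1 + 1/k)·((z_{α} + z_β)/d)² = 1.333 × (2.927/0.91)².
n₁ = 1.333 × 10.35 = 13.8.
Round up: n₁ = 14, giving n₂ = 3 × 14 = 42.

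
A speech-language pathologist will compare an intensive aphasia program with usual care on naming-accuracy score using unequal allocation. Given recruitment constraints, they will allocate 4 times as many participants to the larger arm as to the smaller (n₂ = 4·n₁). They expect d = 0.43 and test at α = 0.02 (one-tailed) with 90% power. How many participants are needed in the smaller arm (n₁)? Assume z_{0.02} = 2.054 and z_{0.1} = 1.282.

With allocation ratio k = n₂/n₁ = 4, Var(x̄₁−x̄₂) = σ²(1/n₁ + 1/(k·n₁)) = σ²·(k+1)/(k·n₁).
So n₁ = (1 + 1/k)·((z_{α} + z_β)/d)² = 1.250 × (3.336/0.43)².
n₁ = 1.250 × 60.19 = 75.2.
Round up: n₁ = 76, giving n₂ = 4 × 76 = 304.

n₁ = 76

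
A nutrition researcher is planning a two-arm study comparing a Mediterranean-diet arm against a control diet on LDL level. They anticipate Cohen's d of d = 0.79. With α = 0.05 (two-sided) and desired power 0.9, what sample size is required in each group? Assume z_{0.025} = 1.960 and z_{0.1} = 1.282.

n = 34 per group

For two independent groups with equal n: n = 2·((z_{α/2} + z_β) / d)².
z_{α/2} + z_β = 1.960 + 1.282 = 3.242.
n = 2 × (3.242 / 0.79)² = 2 × 4.104² = 2 × 16.84 = 33.7.
Round up to the next whole participant.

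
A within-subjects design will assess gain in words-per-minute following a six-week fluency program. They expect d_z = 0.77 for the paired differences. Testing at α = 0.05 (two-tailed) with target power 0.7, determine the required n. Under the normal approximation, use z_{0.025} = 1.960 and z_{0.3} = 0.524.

n = 11 pairs

For a paired (one-sample on differences) test: n = ((z_{α/2} + z_β) / d)².
z_{α/2} + z_β = 1.960 + 0.524 = 2.484.
n = (2.484 / 0.77)² = 3.226² = 10.41.
Round up.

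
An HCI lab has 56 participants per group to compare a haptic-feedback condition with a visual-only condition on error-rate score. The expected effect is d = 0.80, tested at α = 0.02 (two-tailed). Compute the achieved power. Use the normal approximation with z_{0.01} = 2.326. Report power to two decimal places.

power ≈ 0.97

For two equal groups, power = Φ(d·√(n/2) − z_{α/2}).
d·√(n/2) = 0.80 × √(56/2) = 0.80 × 5.292 = 4.233.
z_β = 4.233 − 2.326 = 1.907.
Power = Φ(1.907) = 0.972.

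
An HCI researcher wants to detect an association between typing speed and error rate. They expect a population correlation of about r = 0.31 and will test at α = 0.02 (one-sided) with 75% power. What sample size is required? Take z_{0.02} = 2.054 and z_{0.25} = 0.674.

n = 76

Fisher's z: C = ½·ln((1+r)/(1−r)) = ½·ln(1.8986) = 0.3205.
n = ((z_{α} + z_β)/C)² + 3.
(2.054 + 0.674) / 0.3205 = 2.728 / 0.3205 = 8.512.
n = 8.512² + 3 = 72.45 + 3 = 75.4.
Round up.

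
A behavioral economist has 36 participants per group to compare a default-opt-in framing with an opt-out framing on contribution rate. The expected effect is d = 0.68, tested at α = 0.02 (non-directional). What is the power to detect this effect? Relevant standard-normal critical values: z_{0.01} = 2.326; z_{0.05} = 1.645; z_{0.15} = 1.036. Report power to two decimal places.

power ≈ 0.71

For two equal groups, power = Φ(d·√(n/2) − z_{α/2}).
d·√(n/2) = 0.68 × √(36/2) = 0.68 × 4.243 = 2.885.
z_β = 2.885 − 2.326 = 0.559.
Power = Φ(0.559) = 0.712.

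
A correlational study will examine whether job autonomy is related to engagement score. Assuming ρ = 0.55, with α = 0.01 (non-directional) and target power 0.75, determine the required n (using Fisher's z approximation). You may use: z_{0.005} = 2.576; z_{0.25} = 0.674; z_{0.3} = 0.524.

n = 31

Fisher's z: C = ½·ln((1+r)/(1−r)) = ½·ln(3.4444) = 0.6184.
n = ((z_{α/2} + z_β)/C)² + 3.
(2.576 + 0.674) / 0.6184 = 3.250 / 0.6184 = 5.255.
n = 5.255² + 3 = 27.62 + 3 = 30.6.
Round up.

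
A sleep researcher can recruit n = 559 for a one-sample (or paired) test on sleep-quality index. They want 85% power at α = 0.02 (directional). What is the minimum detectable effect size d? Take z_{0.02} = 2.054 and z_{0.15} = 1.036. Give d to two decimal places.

For a single sample (or paired design) of n = 559: d_min = (z_{α} + z_β)/√n.
z-sum = 2.054 + 1.036 = 3.090.
d_min = 3.090 / √559 = 3.090 / 23.643 = 0.131.

d_min ≈ 0.13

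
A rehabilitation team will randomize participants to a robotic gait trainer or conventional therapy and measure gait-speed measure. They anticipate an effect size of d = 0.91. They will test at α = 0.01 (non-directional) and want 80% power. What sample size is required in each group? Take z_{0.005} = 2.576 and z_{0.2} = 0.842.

n = 29 per group

For two independent groups with equal n: n = 2·((z_{α/2} + z_β) / d)².
z_{α/2} + z_β = 2.576 + 0.842 = 3.418.
n = 2 × (3.418 / 0.91)² = 2 × 3.756² = 2 × 14.11 = 28.2.
Round up to the next whole participant.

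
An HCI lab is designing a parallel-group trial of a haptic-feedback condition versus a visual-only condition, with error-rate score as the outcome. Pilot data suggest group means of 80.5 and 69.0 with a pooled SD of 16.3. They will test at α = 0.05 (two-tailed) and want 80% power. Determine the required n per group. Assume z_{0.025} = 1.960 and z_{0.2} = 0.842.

n = 32 per group

Cohen's d = |M₁ − M₂| / SD_pooled = |80.5 − 69.0| / 16.3 = 11.5 / 16.3 = 0.706.
For two independent groups with equal n: n = 2·((z_{α/2} + z_β) / d)².
z_{α/2} + z_β = 1.960 + 0.842 = 2.802.
n = 2 × (2.802 / 0.706)² = 2 × 3.969² = 2 × 15.75 = 31.5.
Round up to the next whole participant.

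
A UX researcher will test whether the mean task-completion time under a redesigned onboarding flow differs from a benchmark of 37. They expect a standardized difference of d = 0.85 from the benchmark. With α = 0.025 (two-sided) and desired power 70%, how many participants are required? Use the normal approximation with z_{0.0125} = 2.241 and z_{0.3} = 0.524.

n = 11

For a one-sample test: n = ((z_{α/2} + z_β) / d)².
z_{α/2} + z_β = 2.241 + 0.524 = 2.765.
n = (2.765 / 0.85)² = 3.253² = 10.58.
Round up.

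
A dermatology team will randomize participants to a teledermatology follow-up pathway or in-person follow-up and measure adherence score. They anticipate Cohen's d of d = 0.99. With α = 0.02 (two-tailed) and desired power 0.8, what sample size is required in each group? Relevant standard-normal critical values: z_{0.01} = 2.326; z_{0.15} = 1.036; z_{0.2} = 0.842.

n = 21 per group

For two independent groups with equal n: n = 2·((z_{α/2} + z_β) / d)².
z_{α/2} + z_β = 2.326 + 0.842 = 3.168.
n = 2 × (3.168 / 0.99)² = 2 × 3.200² = 2 × 10.24 = 20.5.
Round up to the next whole participant.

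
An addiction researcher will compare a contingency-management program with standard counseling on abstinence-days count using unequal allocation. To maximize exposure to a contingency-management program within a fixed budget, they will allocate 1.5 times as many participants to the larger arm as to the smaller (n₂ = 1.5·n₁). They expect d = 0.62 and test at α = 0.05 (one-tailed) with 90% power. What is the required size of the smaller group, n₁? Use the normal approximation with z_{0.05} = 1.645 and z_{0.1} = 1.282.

n₁ = 38

With allocation ratio k = n₂/n₁ = 1.5, Var(x̄₁−x̄₂) = σ²(1/n₁ + 1/(k·n₁)) = σ²·(k+1)/(k·n₁).
So n₁ = (1 + 1/k)·((z_{α} + z_β)/d)² = 1.667 × (2.927/0.62)².
n₁ = 1.667 × 22.29 = 37.1.
Round up: n₁ = 38, giving n₂ = 1.5 × 38 = 57.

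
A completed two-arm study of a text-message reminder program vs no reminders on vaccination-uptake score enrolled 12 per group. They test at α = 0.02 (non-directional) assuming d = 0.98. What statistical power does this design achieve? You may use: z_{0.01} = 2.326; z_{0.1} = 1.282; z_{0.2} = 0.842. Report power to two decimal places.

power ≈ 0.53

For two equal groups, power = Φ(d·√(n/2) − z_{α/2}).
d·√(n/2) = 0.98 × √(12/2) = 0.98 × 2.449 = 2.400.
z_β = 2.400 − 2.326 = 0.074.
Power = Φ(0.074) = 0.530.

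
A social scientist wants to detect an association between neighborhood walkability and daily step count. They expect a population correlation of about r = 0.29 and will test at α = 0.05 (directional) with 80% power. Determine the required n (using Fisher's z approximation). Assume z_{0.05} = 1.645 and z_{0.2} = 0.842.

Fisher's z: C = ½·ln((1+r)/(1−r)) = ½·ln(1.8169) = 0.2986.
n = ((z_{α} + z_β)/C)² + 3.
(1.645 + 0.842) / 0.2986 = 2.487 / 0.2986 = 8.329.
n = 8.329² + 3 = 69.37 + 3 = 72.4.
Round up.

n = 73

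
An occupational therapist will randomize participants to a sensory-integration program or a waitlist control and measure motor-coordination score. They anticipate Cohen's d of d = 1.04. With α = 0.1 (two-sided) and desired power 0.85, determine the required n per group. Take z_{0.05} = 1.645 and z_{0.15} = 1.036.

n = 14 per group

For two independent groups with equal n: n = 2·((z_{α/2} + z_β) / d)².
z_{α/2} + z_β = 1.645 + 1.036 = 2.681.
n = 2 × (2.681 / 1.04)² = 2 × 2.578² = 2 × 6.65 = 13.3.
Round up to the next whole participant.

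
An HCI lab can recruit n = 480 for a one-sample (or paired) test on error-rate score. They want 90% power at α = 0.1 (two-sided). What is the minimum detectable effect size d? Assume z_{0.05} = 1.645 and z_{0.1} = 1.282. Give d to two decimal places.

For a single sample (or paired design) of n = 480: d_min = (z_{α/2} + z_β)/√n.
z-sum = 1.645 + 1.282 = 2.927.
d_min = 2.927 / √480 = 2.927 / 21.909 = 0.134.

d_min ≈ 0.13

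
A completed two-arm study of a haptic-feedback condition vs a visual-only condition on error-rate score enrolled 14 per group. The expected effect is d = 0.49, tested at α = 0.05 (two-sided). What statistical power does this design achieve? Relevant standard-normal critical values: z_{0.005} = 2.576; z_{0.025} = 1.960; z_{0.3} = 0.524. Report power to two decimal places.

For two equal groups, power = Φ(d·√(n/2) − z_{α/2}).
d·√(n/2) = 0.49 × √(14/2) = 0.49 × 2.646 = 1.296.
z_β = 1.296 − 1.960 = -0.664.
Power = Φ(-0.664) = 0.253.

power ≈ 0.25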